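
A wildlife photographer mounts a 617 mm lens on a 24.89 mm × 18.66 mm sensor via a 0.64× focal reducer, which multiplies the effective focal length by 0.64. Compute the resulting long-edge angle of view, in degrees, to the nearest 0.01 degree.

Effective focal length f = 617 × 0.64 = 394.88 mm.
α = 2·arctan(24.89 / (2 × 394.88)) = 2·arctan(0.03152) ≈ 3.6103°.

3.61°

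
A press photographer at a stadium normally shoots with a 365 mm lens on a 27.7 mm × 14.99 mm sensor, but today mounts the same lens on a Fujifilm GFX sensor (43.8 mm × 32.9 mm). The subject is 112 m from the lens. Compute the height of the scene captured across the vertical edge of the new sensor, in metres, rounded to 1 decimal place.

10.1 m

The focal length stays 365 mm; the relevant sensor dimension is now h = 32.9 mm. Object distance dₒ = 112 m = 112000 mm.
Thin-lens field height W = h·(dₒ − f)/f = 32.9 × (112000 − 365)/365 ≈ 10062.442 mm = 10.0624 m.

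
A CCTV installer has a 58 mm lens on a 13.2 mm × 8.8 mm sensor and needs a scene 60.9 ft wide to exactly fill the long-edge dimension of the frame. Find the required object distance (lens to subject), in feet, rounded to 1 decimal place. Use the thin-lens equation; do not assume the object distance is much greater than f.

267.8 ft

W: 60.9 ft × 304.8 mm/ft = 18562.32 mm.
Magnification m = w/W = dᵢ/dₒ; combined with 1/f = 1/dₒ + 1/dᵢ this gives dₒ = f·(1 + W/w).
dₒ = 58 mm × (1 + 18562.3/13.2) = 58 × 1407.2363 ≈ 81619.706 mm = 81619.706/304.8 ft = 267.781 ft.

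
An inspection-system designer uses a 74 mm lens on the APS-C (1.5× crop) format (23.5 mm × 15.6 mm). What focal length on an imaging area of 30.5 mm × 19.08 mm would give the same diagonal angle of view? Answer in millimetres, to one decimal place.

94.4 mm

Sensor diagonal = √(23.5² + 15.6²) = √795.6100 ≈ 28.2066 mm.
Sensor diagonal = √(30.5² + 19.08²) = √1294.2964 ≈ 35.9763 mm.
Equal angle of view means equal diagonal/f ratio, so f₂ = f₁ · (diagonal₂/diagonal₁) = 74 × 35.9763/28.2066.
f₂ = 74 × 1.27546 ≈ 94.384 mm.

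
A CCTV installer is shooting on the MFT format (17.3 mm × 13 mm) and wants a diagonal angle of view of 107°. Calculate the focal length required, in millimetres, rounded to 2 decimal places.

Sensor diagonal = √(17.3² + 13²) = √468.2900 ≈ 21.6400 mm.
From α = 2·arctan(d/2f) we get f = d / (2·tan(α/2)).
With d = 21.6400 mm and α/2 = 53.5°, tan(α/2) ≈ 1.35142, so f ≈ 21.6400 / 2.70284 ≈ 8.0064 mm.

8.01 mm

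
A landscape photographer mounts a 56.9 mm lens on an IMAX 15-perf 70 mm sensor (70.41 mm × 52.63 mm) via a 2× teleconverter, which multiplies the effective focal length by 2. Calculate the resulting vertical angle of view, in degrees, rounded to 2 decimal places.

26.04°

Effective focal length f = 56.9 × 2 = 113.8 mm.
α = 2·arctan(52.63 / (2 × 113.8)) = 2·arctan(0.23124) ≈ 26.0403°.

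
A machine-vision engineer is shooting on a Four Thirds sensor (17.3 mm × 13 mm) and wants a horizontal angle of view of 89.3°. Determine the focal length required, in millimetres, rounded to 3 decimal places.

8.756 mm

From α = 2·arctan(w/2f) we get f = w / (2·tan(α/2)).
With w = 17.3 mm and α/2 = 44.65°, tan(α/2) ≈ 0.98786, so f ≈ 17.3 / 1.97571 ≈ 8.7563 mm.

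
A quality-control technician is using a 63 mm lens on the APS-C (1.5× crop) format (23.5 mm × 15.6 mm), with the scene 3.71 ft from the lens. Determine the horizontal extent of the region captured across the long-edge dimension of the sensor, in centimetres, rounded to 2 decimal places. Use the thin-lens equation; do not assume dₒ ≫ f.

39.83 cm

dₒ: 3.71 ft × 304.8 mm/ft = 1130.81 mm.
Similar triangles through the lens centre give W/dₒ = w/dᵢ; with 1/f = 1/dₒ + 1/dᵢ this gives W = w·(dₒ − f)/f.
W = 23.5 mm × (1130.81 − 63) / 63 = 23.5 × 16.9493 ≈ 398.309 mm = 39.8309 cm.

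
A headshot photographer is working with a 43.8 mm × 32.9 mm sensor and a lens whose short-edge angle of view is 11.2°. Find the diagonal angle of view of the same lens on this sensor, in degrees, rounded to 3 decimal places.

18.545°

From the short-edge AOV: f = 32.9 / (2·tan(5.6°)) = 32.9 / 0.19610 ≈ 167.7701 mm.
Sensor diagonal = √(43.8² + 32.9²) = √3000.8500 ≈ 54.7800 mm.
Diagonal AOV = 2·arctan(54.7800 / (2 × 167.7701)) = 2·arctan(0.16326) ≈ 18.5445°.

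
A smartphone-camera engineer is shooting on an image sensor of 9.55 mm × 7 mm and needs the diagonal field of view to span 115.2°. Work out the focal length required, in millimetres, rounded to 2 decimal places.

3.76 mm

Sensor diagonal = √(9.55² + 7²) = √140.2025 ≈ 11.8407 mm.
From α = 2·arctan(d/2f) we get f = d / (2·tan(α/2)).
With d = 11.8407 mm and α/2 = 57.6°, tan(α/2) ≈ 1.57575, so f ≈ 11.8407 / 3.15150 ≈ 3.7572 mm.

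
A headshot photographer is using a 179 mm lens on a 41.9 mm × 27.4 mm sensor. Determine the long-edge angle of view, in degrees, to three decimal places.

13.351°

Angle of view α = 2·arctan(w/2f) with w = 41.9 mm and f = 179 mm.
w/2f = 0.11704; arctan(0.11704) ≈ 6.6755°, so α ≈ 13.3510°.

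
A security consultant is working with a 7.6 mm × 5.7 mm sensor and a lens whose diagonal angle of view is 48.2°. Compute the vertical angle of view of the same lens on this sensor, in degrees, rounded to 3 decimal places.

30.047°

Sensor diagonal = √(7.6² + 5.7²) = √90.2500 ≈ 9.5000 mm.
From the diagonal AOV: f = 9.5000 / (2·tan(24.1°)) = 9.5000 / 0.89464 ≈ 10.6188 mm.
Vertical AOV = 2·arctan(5.7 / (2 × 10.6188)) = 2·arctan(0.26839) ≈ 30.0474°.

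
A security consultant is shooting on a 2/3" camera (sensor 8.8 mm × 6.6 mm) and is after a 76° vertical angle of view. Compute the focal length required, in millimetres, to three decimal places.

From α = 2·arctan(h/2f) we get f = h / (2·tan(α/2)).
With h = 6.6 mm and α/2 = 38°, tan(α/2) ≈ 0.78129, so f ≈ 6.6 / 1.56257 ≈ 4.2238 mm.

4.224 mm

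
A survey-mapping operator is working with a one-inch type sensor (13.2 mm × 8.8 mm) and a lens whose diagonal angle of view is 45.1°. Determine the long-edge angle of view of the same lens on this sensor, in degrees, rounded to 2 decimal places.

Sensor diagonal = √(13.2² + 8.8²) = √251.6800 ≈ 15.8644 mm.
From the diagonal AOV: f = 15.8644 / (2·tan(22.55°)) = 15.8644 / 0.83047 ≈ 19.1029 mm.
Long-edge AOV = 2·arctan(13.2 / (2 × 19.1029)) = 2·arctan(0.34550) ≈ 38.1198°.

38.12°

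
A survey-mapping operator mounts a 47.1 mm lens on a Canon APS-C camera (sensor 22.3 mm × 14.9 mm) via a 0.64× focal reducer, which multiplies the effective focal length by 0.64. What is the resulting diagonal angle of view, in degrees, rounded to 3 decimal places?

47.965°

Effective focal length f = 47.1 × 0.64 = 30.144 mm.
Sensor diagonal = √(22.3² + 14.9²) = √719.3000 ≈ 26.8198 mm.
α = 2·arctan(26.820 / (2 × 30.144)) = 2·arctan(0.44486) ≈ 47.9648°.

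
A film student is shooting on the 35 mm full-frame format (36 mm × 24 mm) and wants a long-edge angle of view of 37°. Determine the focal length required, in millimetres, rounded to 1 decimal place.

From α = 2·arctan(w/2f) we get f = w / (2·tan(α/2)).
With w = 36 mm and α/2 = 18.5°, tan(α/2) ≈ 0.33460, so f ≈ 36 / 0.66919 ≈ 53.7963 mm.

53.8 mm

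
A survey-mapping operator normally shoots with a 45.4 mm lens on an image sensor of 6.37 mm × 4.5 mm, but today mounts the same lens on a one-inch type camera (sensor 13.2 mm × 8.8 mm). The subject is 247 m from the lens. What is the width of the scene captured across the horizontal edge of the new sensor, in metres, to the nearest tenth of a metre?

The focal length stays 45.4 mm; the relevant sensor dimension is now w = 13.2 mm. Object distance dₒ = 247 m = 247000 mm.
Thin-lens field width W = w·(dₒ − f)/f = 13.2 × (247000 − 45.4)/45.4 ≈ 71801.778 mm = 71.8018 m.

71.8 m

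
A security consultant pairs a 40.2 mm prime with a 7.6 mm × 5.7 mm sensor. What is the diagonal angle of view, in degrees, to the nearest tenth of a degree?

13.5°

Sensor diagonal = √(7.6² + 5.7²) = √90.2500 ≈ 9.5000 mm.
Angle of view α = 2·arctan(d/2f) with d = 9.5000 mm and f = 40.2 mm.
d/2f = 0.11816; arctan(0.11816) ≈ 6.7388°, so α ≈ 13.4776°.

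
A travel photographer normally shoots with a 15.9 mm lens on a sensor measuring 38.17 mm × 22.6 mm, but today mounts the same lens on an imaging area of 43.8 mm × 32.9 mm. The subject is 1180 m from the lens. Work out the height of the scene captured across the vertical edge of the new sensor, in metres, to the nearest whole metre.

The focal length stays 15.9 mm; the relevant sensor dimension is now h = 32.9 mm. Object distance dₒ = 1180 m = 1.18e+06 mm.
Thin-lens field height W = h·(dₒ − f)/f = 32.9 × (1.18e+06 − 15.9)/15.9 ≈ 2441602.320 mm = 2441.6 m.

2442 m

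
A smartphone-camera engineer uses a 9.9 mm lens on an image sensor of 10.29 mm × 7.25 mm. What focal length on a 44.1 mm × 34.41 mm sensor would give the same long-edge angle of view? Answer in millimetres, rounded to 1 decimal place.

Equal angle of view means equal width/f ratio, so f₂ = f₁ · (width₂/width₁) = 9.9 × 44.1/10.29.
f₂ = 9.9 × 4.28571 ≈ 42.429 mm.

42.4 mm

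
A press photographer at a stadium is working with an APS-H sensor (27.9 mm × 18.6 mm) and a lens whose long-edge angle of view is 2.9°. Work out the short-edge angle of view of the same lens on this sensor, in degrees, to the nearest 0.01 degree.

1.93°

From the long-edge AOV: f = 27.9 / (2·tan(1.45°)) = 27.9 / 0.05063 ≈ 551.1072 mm.
Short-edge AOV = 2·arctan(18.6 / (2 × 551.1072)) = 2·arctan(0.01688) ≈ 1.9336°.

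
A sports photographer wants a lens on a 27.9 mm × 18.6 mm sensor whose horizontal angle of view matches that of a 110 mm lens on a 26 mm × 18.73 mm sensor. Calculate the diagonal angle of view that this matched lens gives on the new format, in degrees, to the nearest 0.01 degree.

Equal horizontal AOV ⇒ f₂ = f₁ · 27.9/26 = 110 × 1.07308 ≈ 118.0385 mm.
Sensor diagonal = √(27.9² + 18.6²) = √1124.3700 ≈ 33.5316 mm.
Diagonal AOV on the new format = 2·arctan(33.5316 / (2 × 118.0385)) = 2·arctan(0.14204) ≈ 16.1681°.

16.17°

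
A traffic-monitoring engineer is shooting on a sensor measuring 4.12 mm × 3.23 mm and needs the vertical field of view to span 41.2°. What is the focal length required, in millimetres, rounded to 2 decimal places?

4.30 mm

From α = 2·arctan(h/2f) we get f = h / (2·tan(α/2)).
With h = 3.23 mm and α/2 = 20.6°, tan(α/2) ≈ 0.37588, so f ≈ 3.23 / 0.75175 ≈ 4.2966 mm.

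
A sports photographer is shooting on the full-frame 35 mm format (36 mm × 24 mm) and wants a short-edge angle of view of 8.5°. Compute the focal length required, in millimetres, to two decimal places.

From α = 2·arctan(h/2f) we get f = h / (2·tan(α/2)).
With h = 24 mm and α/2 = 4.25°, tan(α/2) ≈ 0.07431, so f ≈ 24 / 0.14863 ≈ 161.4795 mm.

161.48 mm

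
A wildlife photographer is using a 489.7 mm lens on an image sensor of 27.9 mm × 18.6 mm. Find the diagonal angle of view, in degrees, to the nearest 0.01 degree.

3.92°

Sensor diagonal = √(27.9² + 18.6²) = √1124.3700 ≈ 33.5316 mm.
Angle of view α = 2·arctan(d/2f) with d = 33.5316 mm and f = 489.7 mm.
d/2f = 0.03424; arctan(0.03424) ≈ 1.9609°, so α ≈ 3.9217°.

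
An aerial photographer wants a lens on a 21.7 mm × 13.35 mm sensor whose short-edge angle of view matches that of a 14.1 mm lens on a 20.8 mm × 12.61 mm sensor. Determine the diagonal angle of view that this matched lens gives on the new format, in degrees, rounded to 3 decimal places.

Equal short-edge AOV ⇒ f₂ = f₁ · 13.35/12.61 = 14.1 × 1.05868 ≈ 14.9274 mm.
Sensor diagonal = √(21.7² + 13.35²) = √649.1125 ≈ 25.4777 mm.
Diagonal AOV on the new format = 2·arctan(25.4777 / (2 × 14.9274)) = 2·arctan(0.85338) ≈ 80.9538°.

80.954°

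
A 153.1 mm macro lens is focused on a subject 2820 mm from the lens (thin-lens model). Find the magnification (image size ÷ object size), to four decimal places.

Thin lens: 1/f = 1/dₒ + 1/dᵢ → 1/dᵢ = 1/153.1 − 1/2820 = 0.0061771 mm⁻¹, so dᵢ ≈ 161.8891 mm.
Magnification m = dᵢ/dₒ = 161.8891/2820 ≈ 0.05741.

0.0574×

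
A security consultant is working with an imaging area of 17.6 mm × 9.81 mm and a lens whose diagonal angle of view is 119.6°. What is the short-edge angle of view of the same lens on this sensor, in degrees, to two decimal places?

Sensor diagonal = √(17.6² + 9.81²) = √405.9961 ≈ 20.1493 mm.
From the diagonal AOV: f = 20.1493 / (2·tan(59.8°)) = 20.1493 / 3.43634 ≈ 5.8636 mm.
Short-edge AOV = 2·arctan(9.81 / (2 × 5.8636)) = 2·arctan(0.83652) ≈ 79.8261°.

79.83°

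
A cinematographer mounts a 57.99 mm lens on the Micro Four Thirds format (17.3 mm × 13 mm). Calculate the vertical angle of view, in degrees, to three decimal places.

Angle of view α = 2·arctan(h/2f) with h = 13 mm and f = 57.99 mm.
h/2f = 0.11209; arctan(0.11209) ≈ 6.3955°, so α ≈ 12.7910°.

12.791°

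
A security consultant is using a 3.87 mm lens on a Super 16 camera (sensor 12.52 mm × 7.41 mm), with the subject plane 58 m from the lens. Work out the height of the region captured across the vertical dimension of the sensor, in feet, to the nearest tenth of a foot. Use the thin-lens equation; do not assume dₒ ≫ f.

364.3 ft

dₒ: 58 m = 58000 mm.
Similar triangles through the lens centre give W/dₒ = h/dᵢ; with 1/f = 1/dₒ + 1/dᵢ this gives W = h·(dₒ − f)/f.
W = 7.41 mm × (58000 − 3.87) / 3.87 = 7.41 × 14986.0801 ≈ 111046.854 mm = 111046.854/304.8 ft = 364.327 ft.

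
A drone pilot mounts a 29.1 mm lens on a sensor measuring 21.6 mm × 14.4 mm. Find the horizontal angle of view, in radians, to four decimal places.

0.7108 rad

Angle of view α = 2·arctan(w/2f) with w = 21.6 mm and f = 29.1 mm.
w/2f = 0.37113; arctan(0.37113) ≈ 0.3554 rad, so α ≈ 0.7108 rad.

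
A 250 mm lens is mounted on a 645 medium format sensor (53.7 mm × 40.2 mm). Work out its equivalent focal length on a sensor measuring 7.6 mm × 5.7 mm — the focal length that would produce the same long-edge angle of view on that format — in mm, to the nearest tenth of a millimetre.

35.4 mm

Equal angle of view means equal width/f ratio, so f₂ = f₁ · (width₂/width₁) = 250 × 7.6/53.7.
f₂ = 250 × 0.14153 ≈ 35.382 mm.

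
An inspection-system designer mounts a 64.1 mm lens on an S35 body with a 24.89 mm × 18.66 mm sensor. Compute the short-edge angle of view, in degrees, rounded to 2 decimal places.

16.56°

Angle of view α = 2·arctan(h/2f) with h = 18.66 mm and f = 64.1 mm.
h/2f = 0.14555; arctan(0.14555) ≈ 8.2815°, so α ≈ 16.5629°.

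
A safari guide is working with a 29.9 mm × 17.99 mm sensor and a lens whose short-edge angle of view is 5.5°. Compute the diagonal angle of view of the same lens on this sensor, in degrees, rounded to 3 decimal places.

From the short-edge AOV: f = 17.99 / (2·tan(2.75°)) = 17.99 / 0.09607 ≈ 187.2654 mm.
Sensor diagonal = √(29.9² + 17.99²) = √1217.6501 ≈ 34.8948 mm.
Diagonal AOV = 2·arctan(34.8948 / (2 × 187.2654)) = 2·arctan(0.09317) ≈ 10.6457°.

10.646°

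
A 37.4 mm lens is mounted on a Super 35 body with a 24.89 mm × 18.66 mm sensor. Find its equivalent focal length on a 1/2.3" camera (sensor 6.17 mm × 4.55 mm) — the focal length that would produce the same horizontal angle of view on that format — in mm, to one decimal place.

Equal angle of view means equal width/f ratio, so f₂ = f₁ · (width₂/width₁) = 37.4 × 6.17/24.89.
f₂ = 37.4 × 0.24789 ≈ 9.271 mm.

9.3 mm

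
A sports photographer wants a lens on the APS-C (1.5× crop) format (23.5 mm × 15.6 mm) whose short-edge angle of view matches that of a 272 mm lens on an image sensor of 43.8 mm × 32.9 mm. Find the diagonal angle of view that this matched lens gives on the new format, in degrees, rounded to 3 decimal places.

Equal short-edge AOV ⇒ f₂ = f₁ · 15.6/32.9 = 272 × 0.47416 ≈ 128.9726 mm.
Sensor diagonal = √(23.5² + 15.6²) = √795.6100 ≈ 28.2066 mm.
Diagonal AOV on the new format = 2·arctan(28.2066 / (2 × 128.9726)) = 2·arctan(0.10935) ≈ 12.4811°.

12.481°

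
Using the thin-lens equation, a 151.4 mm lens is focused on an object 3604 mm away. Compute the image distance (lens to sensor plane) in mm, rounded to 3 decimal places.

158.039 mm

1/dᵢ = 1/f − 1/dₒ = 1/151.4 − 1/3604 = 0.0063276 mm⁻¹.
dᵢ = 1/0.0063276 ≈ 158.0390 mm.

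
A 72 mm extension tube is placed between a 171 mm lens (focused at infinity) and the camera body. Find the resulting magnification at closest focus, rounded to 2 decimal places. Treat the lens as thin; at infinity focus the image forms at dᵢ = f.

0.42×

The tube moves the image plane from f to f + e, so dᵢ = 171 + 72 = 243 mm. Focus is achieved when 1/f = 1/dₒ + 1/dᵢ, giving dₒ = 1/(1/f − 1/(f+e)).
Magnification m = dᵢ/dₒ = (f+e)·(1/f − 1/(f+e)) = e/f = 72/171 ≈ 0.4211.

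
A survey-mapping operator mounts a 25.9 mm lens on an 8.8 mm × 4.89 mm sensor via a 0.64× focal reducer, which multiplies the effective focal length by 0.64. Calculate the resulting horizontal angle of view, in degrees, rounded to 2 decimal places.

Effective focal length f = 25.9 × 0.64 = 16.576 mm.
α = 2·arctan(8.8 / (2 × 16.576)) = 2·arctan(0.26544) ≈ 29.7320°.

29.73°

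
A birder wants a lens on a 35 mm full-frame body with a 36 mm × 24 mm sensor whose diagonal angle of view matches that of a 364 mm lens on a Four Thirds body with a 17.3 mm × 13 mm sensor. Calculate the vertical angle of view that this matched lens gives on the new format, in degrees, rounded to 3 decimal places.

Sensor diagonal = √(17.3² + 13²) = √468.2900 ≈ 21.6400 mm.
Sensor diagonal = √(36² + 24²) = √1872.0000 ≈ 43.2666 mm.
Equal diagonal AOV ⇒ f₂ = f₁ · 43.2666/21.6400 = 364 × 1.99938 ≈ 727.7745 mm.
Vertical AOV on the new format = 2·arctan(24 / (2 × 727.7745)) = 2·arctan(0.01649) ≈ 1.8893°.

1.889°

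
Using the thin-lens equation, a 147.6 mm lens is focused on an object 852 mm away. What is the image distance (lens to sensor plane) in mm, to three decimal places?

178.528 mm

1/dᵢ = 1/f − 1/dₒ = 1/147.6 − 1/852 = 0.0056014 mm⁻¹.
dᵢ = 1/0.0056014 ≈ 178.5281 mm.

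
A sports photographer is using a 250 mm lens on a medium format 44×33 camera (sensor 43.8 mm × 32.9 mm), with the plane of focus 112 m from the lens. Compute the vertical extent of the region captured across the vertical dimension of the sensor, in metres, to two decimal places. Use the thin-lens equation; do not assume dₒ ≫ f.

14.71 m

dₒ: 112 m = 112000 mm.
Similar triangles through the lens centre give W/dₒ = h/dᵢ; with 1/f = 1/dₒ + 1/dᵢ this gives W = h·(dₒ − f)/f.
W = 32.9 mm × (112000 − 250) / 250 = 32.9 × 447.0000 ≈ 14706.300 mm = 14.7063 m.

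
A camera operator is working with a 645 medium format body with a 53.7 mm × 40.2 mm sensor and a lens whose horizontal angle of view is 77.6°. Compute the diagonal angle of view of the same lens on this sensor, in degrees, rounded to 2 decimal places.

From the horizontal AOV: f = 53.7 / (2·tan(38.8°)) = 53.7 / 1.60804 ≈ 33.3947 mm.
Sensor diagonal = √(53.7² + 40.2²) = √4499.7300 ≈ 67.0800 mm.
Diagonal AOV = 2·arctan(67.0800 / (2 × 33.3947)) = 2·arctan(1.00435) ≈ 90.2488°.

90.25°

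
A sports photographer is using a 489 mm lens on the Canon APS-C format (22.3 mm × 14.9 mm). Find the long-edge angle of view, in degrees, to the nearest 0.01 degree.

Angle of view α = 2·arctan(w/2f) with w = 22.3 mm and f = 489 mm.
w/2f = 0.02280; arctan(0.02280) ≈ 1.3062°, so α ≈ 2.6124°.

2.61°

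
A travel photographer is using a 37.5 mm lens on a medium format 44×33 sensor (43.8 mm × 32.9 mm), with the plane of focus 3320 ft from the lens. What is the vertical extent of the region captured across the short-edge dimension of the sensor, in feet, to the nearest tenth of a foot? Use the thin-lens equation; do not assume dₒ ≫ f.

dₒ: 3320 ft × 304.8 mm/ft = 1011935.97 mm.
Similar triangles through the lens centre give W/dₒ = h/dᵢ; with 1/f = 1/dₒ + 1/dᵢ this gives W = h·(dₒ − f)/f.
W = 32.9 mm × (1.01194e+06 − 37.5) / 37.5 = 32.9 × 26983.9591 ≈ 887772.256 mm = 887772.256/304.8 ft = 2912.64 ft.

2912.6 ft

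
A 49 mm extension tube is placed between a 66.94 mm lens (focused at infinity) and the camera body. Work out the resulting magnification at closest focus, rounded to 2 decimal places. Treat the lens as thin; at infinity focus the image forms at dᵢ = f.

The tube moves the image plane from f to f + e, so dᵢ = 66.94 + 49 = 115.94 mm. Focus is achieved when 1/f = 1/dₒ + 1/dᵢ, giving dₒ = 1/(1/f − 1/(f+e)).
Magnification m = dᵢ/dₒ = (f+e)·(1/f − 1/(f+e)) = e/f = 49/66.94 ≈ 0.7320.

0.73×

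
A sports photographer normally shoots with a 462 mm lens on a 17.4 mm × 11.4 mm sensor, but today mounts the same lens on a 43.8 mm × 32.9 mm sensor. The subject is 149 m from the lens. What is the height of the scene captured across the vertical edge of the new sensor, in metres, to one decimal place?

10.6 m

The focal length stays 462 mm; the relevant sensor dimension is now h = 32.9 mm. Object distance dₒ = 149 m = 149000 mm.
Thin-lens field height W = h·(dₒ − f)/f = 32.9 × (149000 − 462)/462 ≈ 10577.706 mm = 10.5777 m.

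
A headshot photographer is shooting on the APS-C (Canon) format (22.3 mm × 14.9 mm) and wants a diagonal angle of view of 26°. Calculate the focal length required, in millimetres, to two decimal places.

Sensor diagonal = √(22.3² + 14.9²) = √719.3000 ≈ 26.8198 mm.
From α = 2·arctan(d/2f) we get f = d / (2·tan(α/2)).
With d = 26.8198 mm and α/2 = 13°, tan(α/2) ≈ 0.23087, so f ≈ 26.8198 / 0.46174 ≈ 58.0846 mm.

58.08 mm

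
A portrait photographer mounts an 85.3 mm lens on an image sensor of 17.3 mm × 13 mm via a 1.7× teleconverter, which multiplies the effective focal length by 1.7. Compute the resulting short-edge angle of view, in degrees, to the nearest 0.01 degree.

Effective focal length f = 85.3 × 1.7 = 145.01 mm.
α = 2·arctan(13 / (2 × 145.01)) = 2·arctan(0.04482) ≈ 5.1331°.

5.13°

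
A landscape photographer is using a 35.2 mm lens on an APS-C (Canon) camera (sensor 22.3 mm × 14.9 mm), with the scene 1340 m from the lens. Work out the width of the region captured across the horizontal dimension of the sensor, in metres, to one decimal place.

dₒ: 1340 m = 1.34e+06 mm.
Similar triangles through the lens centre give W/dₒ = w/dᵢ; with 1/f = 1/dₒ + 1/dᵢ this gives W = w·(dₒ − f)/f.
W = 22.3 mm × (1.34e+06 − 35.2) / 35.2 = 22.3 × 38067.1818 ≈ 848898.155 mm = 848.898 m.

848.9 m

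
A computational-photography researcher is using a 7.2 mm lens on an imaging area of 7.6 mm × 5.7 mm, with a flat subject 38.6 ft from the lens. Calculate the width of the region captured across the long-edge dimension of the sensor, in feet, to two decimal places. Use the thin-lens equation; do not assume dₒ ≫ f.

dₒ: 38.6 ft × 304.8 mm/ft = 11765.28 mm.
Similar triangles through the lens centre give W/dₒ = w/dᵢ; with 1/f = 1/dₒ + 1/dᵢ this gives W = w·(dₒ − f)/f.
W = 7.6 mm × (11765.3 − 7.2) / 7.2 = 7.6 × 1633.0666 ≈ 12411.306 mm = 12411.306/304.8 ft = 40.7195 ft.

40.72 ft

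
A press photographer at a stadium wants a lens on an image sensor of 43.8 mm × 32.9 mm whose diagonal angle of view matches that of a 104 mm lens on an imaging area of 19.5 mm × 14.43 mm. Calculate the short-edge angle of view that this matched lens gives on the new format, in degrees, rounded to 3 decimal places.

Sensor diagonal = √(19.5² + 14.43²) = √588.4749 ≈ 24.2585 mm.
Sensor diagonal = √(43.8² + 32.9²) = √3000.8500 ≈ 54.7800 mm.
Equal diagonal AOV ⇒ f₂ = f₁ · 54.7800/24.2585 = 104 × 2.25818 ≈ 234.8505 mm.
Short-edge AOV on the new format = 2·arctan(32.9 / (2 × 234.8505)) = 2·arctan(0.07004) ≈ 8.0134°.

8.013°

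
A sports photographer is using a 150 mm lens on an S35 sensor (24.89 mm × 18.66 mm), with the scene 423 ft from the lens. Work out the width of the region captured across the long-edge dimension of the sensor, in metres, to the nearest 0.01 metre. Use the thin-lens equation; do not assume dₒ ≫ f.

dₒ: 423 ft × 304.8 mm/ft = 128930.40 mm.
Similar triangles through the lens centre give W/dₒ = w/dᵢ; with 1/f = 1/dₒ + 1/dᵢ this gives W = w·(dₒ − f)/f.
W = 24.89 mm × (128930 − 150) / 150 = 24.89 × 858.5360 ≈ 21368.960 mm = 21.369 m.

21.37 m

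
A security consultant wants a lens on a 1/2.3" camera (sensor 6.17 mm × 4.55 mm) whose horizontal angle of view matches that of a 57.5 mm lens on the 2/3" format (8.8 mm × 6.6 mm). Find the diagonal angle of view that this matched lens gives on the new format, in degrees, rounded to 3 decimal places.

10.863°

Equal horizontal AOV ⇒ f₂ = f₁ · 6.17/8.8 = 57.5 × 0.70114 ≈ 40.3153 mm.
Sensor diagonal = √(6.17² + 4.55²) = √58.7714 ≈ 7.6663 mm.
Diagonal AOV on the new format = 2·arctan(7.6663 / (2 × 40.3153)) = 2·arctan(0.09508) ≈ 10.8625°.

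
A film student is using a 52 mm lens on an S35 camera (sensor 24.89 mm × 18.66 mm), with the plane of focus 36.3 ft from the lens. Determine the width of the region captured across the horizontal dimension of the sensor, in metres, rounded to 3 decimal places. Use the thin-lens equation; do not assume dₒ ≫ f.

dₒ: 36.3 ft × 304.8 mm/ft = 11064.24 mm.
Similar triangles through the lens centre give W/dₒ = w/dᵢ; with 1/f = 1/dₒ + 1/dᵢ this gives W = w·(dₒ − f)/f.
W = 24.89 mm × (11064.2 − 52) / 52 = 24.89 × 211.7738 ≈ 5271.051 mm = 5.27105 m.

5.271 m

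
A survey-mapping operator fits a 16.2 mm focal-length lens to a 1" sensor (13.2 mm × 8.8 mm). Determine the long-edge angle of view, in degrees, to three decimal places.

44.333°

Angle of view α = 2·arctan(w/2f) with w = 13.2 mm and f = 16.2 mm.
w/2f = 0.40741; arctan(0.40741) ≈ 22.1663°, so α ≈ 44.3327°.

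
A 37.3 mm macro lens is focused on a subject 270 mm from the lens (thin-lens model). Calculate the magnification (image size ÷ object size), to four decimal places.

0.1603×

Thin lens: 1/f = 1/dₒ + 1/dᵢ → 1/dᵢ = 1/37.3 − 1/270 = 0.0231059 mm⁻¹, so dᵢ ≈ 43.2789 mm.
Magnification m = dᵢ/dₒ = 43.2789/270 ≈ 0.16029.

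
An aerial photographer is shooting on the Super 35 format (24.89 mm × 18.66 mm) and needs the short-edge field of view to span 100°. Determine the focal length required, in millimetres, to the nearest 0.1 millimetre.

7.8 mm

From α = 2·arctan(h/2f) we get f = h / (2·tan(α/2)).
With h = 18.66 mm and α/2 = 50°, tan(α/2) ≈ 1.19175, so f ≈ 18.66 / 2.38351 ≈ 7.8288 mm.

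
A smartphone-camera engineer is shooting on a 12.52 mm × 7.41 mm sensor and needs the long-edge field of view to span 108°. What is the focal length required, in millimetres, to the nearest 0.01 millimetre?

From α = 2·arctan(w/2f) we get f = w / (2·tan(α/2)).
With w = 12.52 mm and α/2 = 54°, tan(α/2) ≈ 1.37638, so f ≈ 12.52 / 2.75276 ≈ 4.5482 mm.

4.55 mm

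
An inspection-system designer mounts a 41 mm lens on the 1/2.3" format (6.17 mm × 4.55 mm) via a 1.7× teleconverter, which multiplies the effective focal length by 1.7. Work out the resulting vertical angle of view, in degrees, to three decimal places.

3.739°

Effective focal length f = 41 × 1.7 = 69.7 mm.
α = 2·arctan(4.55 / (2 × 69.7)) = 2·arctan(0.03264) ≈ 3.7389°.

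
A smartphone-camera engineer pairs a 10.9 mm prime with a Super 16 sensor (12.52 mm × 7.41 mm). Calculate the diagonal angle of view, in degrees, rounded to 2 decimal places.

Sensor diagonal = √(12.52² + 7.41²) = √211.6585 ≈ 14.5485 mm.
Angle of view α = 2·arctan(d/2f) with d = 14.5485 mm and f = 10.9 mm.
d/2f = 0.66736; arctan(0.66736) ≈ 33.7176°, so α ≈ 67.4353°.

67.44°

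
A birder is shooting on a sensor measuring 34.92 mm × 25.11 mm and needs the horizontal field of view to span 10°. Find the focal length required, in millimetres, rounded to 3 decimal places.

199.569 mm

From α = 2·arctan(w/2f) we get f = w / (2·tan(α/2)).
With w = 34.92 mm and α/2 = 5°, tan(α/2) ≈ 0.08749, so f ≈ 34.92 / 0.17498 ≈ 199.5687 mm.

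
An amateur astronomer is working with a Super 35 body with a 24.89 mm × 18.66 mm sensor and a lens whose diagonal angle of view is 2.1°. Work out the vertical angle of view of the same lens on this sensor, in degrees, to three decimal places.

1.260°

Sensor diagonal = √(24.89² + 18.66²) = √967.7077 ≈ 31.1080 mm.
From the diagonal AOV: f = 31.1080 / (2·tan(1.05°)) = 31.1080 / 0.03666 ≈ 848.6465 mm.
Vertical AOV = 2·arctan(18.66 / (2 × 848.6465)) = 2·arctan(0.01099) ≈ 1.2598°.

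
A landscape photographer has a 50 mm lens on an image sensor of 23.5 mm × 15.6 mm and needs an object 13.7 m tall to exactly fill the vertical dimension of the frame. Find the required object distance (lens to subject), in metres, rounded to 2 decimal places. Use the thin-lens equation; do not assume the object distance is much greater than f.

W: 13.7 m = 13700 mm.
Magnification m = h/W = dᵢ/dₒ; combined with 1/f = 1/dₒ + 1/dᵢ this gives dₒ = f·(1 + W/h).
dₒ = 50 mm × (1 + 13700/15.6) = 50 × 879.2051 ≈ 43960.256 mm = 43.9603 m.

43.96 m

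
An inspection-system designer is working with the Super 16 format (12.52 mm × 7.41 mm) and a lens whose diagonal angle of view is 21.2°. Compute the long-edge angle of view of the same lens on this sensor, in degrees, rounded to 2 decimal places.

18.30°

Sensor diagonal = √(12.52² + 7.41²) = √211.6585 ≈ 14.5485 mm.
From the diagonal AOV: f = 14.5485 / (2·tan(10.6°)) = 14.5485 / 0.37429 ≈ 38.8696 mm.
Long-edge AOV = 2·arctan(12.52 / (2 × 38.8696)) = 2·arctan(0.16105) ≈ 18.2980°.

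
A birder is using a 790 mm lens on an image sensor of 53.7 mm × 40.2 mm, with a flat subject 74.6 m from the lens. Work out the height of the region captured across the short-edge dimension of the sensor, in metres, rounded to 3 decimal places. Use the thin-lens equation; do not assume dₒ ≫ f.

dₒ: 74.6 m = 74600 mm.
Similar triangles through the lens centre give W/dₒ = h/dᵢ; with 1/f = 1/dₒ + 1/dᵢ this gives W = h·(dₒ − f)/f.
W = 40.2 mm × (74600 − 790) / 790 = 40.2 × 93.4304 ≈ 3755.901 mm = 3.7559 m.

3.756 m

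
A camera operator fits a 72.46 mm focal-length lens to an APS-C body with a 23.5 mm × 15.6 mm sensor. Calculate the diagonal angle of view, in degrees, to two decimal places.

22.03°

Sensor diagonal = √(23.5² + 15.6²) = √795.6100 ≈ 28.2066 mm.
Angle of view α = 2·arctan(d/2f) with d = 28.2066 mm and f = 72.46 mm.
d/2f = 0.19464; arctan(0.19464) ≈ 11.0141°, so α ≈ 22.0282°.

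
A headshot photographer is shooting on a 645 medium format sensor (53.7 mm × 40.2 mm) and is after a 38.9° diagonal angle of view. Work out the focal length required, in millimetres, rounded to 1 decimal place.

Sensor diagonal = √(53.7² + 40.2²) = √4499.7300 ≈ 67.0800 mm.
From α = 2·arctan(d/2f) we get f = d / (2·tan(α/2)).
With d = 67.0800 mm and α/2 = 19.45°, tan(α/2) ≈ 0.35314, so f ≈ 67.0800 / 0.70627 ≈ 94.9774 mm.

95.0 mm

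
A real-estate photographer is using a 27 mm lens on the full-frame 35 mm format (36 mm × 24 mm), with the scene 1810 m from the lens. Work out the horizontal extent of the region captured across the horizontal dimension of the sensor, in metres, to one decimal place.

dₒ: 1810 m = 1.81e+06 mm.
Similar triangles through the lens centre give W/dₒ = w/dᵢ; with 1/f = 1/dₒ + 1/dᵢ this gives W = w·(dₒ − f)/f.
W = 36 mm × (1.81e+06 − 27) / 27 = 36 × 67036.0370 ≈ 2413297.333 mm = 2413.3 m.

2413.3 m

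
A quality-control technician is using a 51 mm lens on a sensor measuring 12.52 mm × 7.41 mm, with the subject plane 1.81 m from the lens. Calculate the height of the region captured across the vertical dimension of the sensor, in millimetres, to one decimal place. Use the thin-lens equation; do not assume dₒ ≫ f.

255.6 mm

dₒ: 1.81 m = 1810 mm.
Similar triangles through the lens centre give W/dₒ = h/dᵢ; with 1/f = 1/dₒ + 1/dᵢ this gives W = h·(dₒ − f)/f.
W = 7.41 mm × (1810 − 51) / 51 = 7.41 × 34.4902 ≈ 255.572 mm.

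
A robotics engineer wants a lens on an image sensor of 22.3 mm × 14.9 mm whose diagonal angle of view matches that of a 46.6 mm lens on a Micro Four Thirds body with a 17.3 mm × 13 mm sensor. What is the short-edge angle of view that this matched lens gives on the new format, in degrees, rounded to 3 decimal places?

14.701°

Sensor diagonal = √(17.3² + 13²) = √468.2900 ≈ 21.6400 mm.
Sensor diagonal = √(22.3² + 14.9²) = √719.3000 ≈ 26.8198 mm.
Equal diagonal AOV ⇒ f₂ = f₁ · 26.8198/21.6400 = 46.6 × 1.23936 ≈ 57.7542 mm.
Short-edge AOV on the new format = 2·arctan(14.9 / (2 × 57.7542)) = 2·arctan(0.12899) ≈ 14.7006°.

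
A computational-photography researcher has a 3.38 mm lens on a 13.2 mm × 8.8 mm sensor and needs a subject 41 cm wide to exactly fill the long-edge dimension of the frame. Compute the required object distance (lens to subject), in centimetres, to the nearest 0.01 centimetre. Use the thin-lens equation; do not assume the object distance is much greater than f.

W: 41 cm = 410 mm.
Magnification m = w/W = dᵢ/dₒ; combined with 1/f = 1/dₒ + 1/dᵢ this gives dₒ = f·(1 + W/w).
dₒ = 3.38 mm × (1 + 410/13.2) = 3.38 × 32.0606 ≈ 108.365 mm = 10.8365 cm.

10.84 cm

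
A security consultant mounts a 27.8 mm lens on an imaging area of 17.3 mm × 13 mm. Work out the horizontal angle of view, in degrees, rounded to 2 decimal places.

34.57°

Angle of view α = 2·arctan(w/2f) with w = 17.3 mm and f = 27.8 mm.
w/2f = 0.31115; arctan(0.31115) ≈ 17.2836°, so α ≈ 34.5672°.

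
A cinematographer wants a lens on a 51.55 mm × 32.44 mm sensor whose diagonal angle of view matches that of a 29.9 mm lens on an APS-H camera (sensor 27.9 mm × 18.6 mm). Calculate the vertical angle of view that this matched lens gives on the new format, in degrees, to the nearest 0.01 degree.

Sensor diagonal = √(27.9² + 18.6²) = √1124.3700 ≈ 33.5316 mm.
Sensor diagonal = √(51.55² + 32.44²) = √3709.7561 ≈ 60.9078 mm.
Equal diagonal AOV ⇒ f₂ = f₁ · 60.9078/33.5316 = 29.9 × 1.81643 ≈ 54.3112 mm.
Vertical AOV on the new format = 2·arctan(32.44 / (2 × 54.3112)) = 2·arctan(0.29865) ≈ 33.2564°.

33.26°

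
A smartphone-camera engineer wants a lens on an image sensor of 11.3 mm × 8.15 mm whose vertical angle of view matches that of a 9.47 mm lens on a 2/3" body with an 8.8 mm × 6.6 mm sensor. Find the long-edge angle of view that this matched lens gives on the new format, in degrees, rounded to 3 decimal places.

51.575°

Equal vertical AOV ⇒ f₂ = f₁ · 8.15/6.6 = 9.47 × 1.23485 ≈ 11.6940 mm.
Long-edge AOV on the new format = 2·arctan(11.3 / (2 × 11.6940)) = 2·arctan(0.48315) ≈ 51.5753°.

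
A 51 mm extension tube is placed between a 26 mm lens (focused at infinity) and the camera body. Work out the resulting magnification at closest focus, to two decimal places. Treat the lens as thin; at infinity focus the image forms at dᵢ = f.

1.96×

The tube moves the image plane from f to f + e, so dᵢ = 26 + 51 = 77 mm. Focus is achieved when 1/f = 1/dₒ + 1/dᵢ, giving dₒ = 1/(1/f − 1/(f+e)).
Magnification m = dᵢ/dₒ = (f+e)·(1/f − 1/(f+e)) = e/f = 51/26 ≈ 1.9615.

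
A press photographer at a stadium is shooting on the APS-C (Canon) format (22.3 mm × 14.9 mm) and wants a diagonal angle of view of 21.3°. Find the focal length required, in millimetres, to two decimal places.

71.31 mm

Sensor diagonal = √(22.3² + 14.9²) = √719.3000 ≈ 26.8198 mm.
From α = 2·arctan(d/2f) we get f = d / (2·tan(α/2)).
With d = 26.8198 mm and α/2 = 10.65°, tan(α/2) ≈ 0.18805, so f ≈ 26.8198 / 0.37610 ≈ 71.3109 mm.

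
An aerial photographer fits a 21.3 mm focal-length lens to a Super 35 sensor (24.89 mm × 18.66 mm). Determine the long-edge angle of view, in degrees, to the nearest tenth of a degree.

60.6°

Angle of view α = 2·arctan(w/2f) with w = 24.89 mm and f = 21.3 mm.
w/2f = 0.58427; arctan(0.58427) ≈ 30.2966°, so α ≈ 60.5931°.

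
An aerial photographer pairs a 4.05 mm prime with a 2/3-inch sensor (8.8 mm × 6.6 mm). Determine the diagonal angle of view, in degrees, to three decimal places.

Sensor diagonal = √(8.8² + 6.6²) = √121.0000 ≈ 11.0000 mm.
Angle of view α = 2·arctan(d/2f) with d = 11.0000 mm and f = 4.05 mm.
d/2f = 1.35802; arctan(1.35802) ≈ 53.6334°, so α ≈ 107.2668°.

107.267°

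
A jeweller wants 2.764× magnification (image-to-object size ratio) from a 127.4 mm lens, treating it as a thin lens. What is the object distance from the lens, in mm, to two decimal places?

With m = dᵢ/dₒ and 1/f = 1/dₒ + 1/dᵢ, substituting dᵢ = m·dₒ gives 1/f = (1 + 1/m)/dₒ, hence dₒ = f·(1 + 1/m).
dₒ = 127.4 × (1 + 1/2.764) = 127.4 × 1.36179 ≈ 173.493 mm.

173.49 mm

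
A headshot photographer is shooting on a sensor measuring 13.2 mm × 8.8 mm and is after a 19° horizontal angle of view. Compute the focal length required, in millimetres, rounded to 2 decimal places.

39.44 mm

From α = 2·arctan(w/2f) we get f = w / (2·tan(α/2)).
With w = 13.2 mm and α/2 = 9.5°, tan(α/2) ≈ 0.16734, so f ≈ 13.2 / 0.33469 ≈ 39.4400 mm.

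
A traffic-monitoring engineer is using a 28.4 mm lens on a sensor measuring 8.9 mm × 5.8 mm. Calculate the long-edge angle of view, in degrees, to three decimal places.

Angle of view α = 2·arctan(w/2f) with w = 8.9 mm and f = 28.4 mm.
w/2f = 0.15669; arctan(0.15669) ≈ 8.9053°, so α ≈ 17.8105°.

17.811°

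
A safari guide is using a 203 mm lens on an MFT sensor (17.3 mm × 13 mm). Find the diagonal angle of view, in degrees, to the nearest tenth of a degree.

6.1°

Sensor diagonal = √(17.3² + 13²) = √468.2900 ≈ 21.6400 mm.
Angle of view α = 2·arctan(d/2f) with d = 21.6400 mm and f = 203 mm.
d/2f = 0.05330; arctan(0.05330) ≈ 3.0510°, so α ≈ 6.1020°.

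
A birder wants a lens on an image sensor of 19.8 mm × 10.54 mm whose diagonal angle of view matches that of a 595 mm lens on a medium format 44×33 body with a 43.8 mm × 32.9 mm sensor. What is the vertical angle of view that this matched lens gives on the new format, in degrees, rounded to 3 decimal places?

2.478°

Sensor diagonal = √(43.8² + 32.9²) = √3000.8500 ≈ 54.7800 mm.
Sensor diagonal = √(19.8² + 10.54²) = √503.1316 ≈ 22.4306 mm.
Equal diagonal AOV ⇒ f₂ = f₁ · 22.4306/54.7800 = 595 × 0.40947 ≈ 243.6327 mm.
Vertical AOV on the new format = 2·arctan(10.54 / (2 × 243.6327)) = 2·arctan(0.02163) ≈ 2.4783°.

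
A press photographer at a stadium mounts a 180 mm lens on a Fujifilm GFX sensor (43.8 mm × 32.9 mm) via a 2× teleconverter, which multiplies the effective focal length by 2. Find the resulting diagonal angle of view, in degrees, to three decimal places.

8.702°

Effective focal length f = 180 × 2 = 360 mm.
Sensor diagonal = √(43.8² + 32.9²) = √3000.8500 ≈ 54.7800 mm.
α = 2·arctan(54.780 / (2 × 360)) = 2·arctan(0.07608) ≈ 8.7017°.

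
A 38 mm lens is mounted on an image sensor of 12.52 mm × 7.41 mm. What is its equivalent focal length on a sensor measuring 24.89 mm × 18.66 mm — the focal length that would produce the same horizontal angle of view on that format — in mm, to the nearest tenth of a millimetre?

75.5 mm

Equal angle of view means equal width/f ratio, so f₂ = f₁ · (width₂/width₁) = 38 × 24.89/12.52.
f₂ = 38 × 1.98802 ≈ 75.545 mm.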